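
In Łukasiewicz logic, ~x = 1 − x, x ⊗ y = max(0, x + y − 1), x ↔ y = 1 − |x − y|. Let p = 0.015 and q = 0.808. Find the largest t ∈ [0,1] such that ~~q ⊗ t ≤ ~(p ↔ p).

~q = 1 − 0.808 = 0.192
~~q = 1 − 0.192 = 0.808
So the left factor is ~~q = 0.808.
p ↔ p = 1 − |0.015 − 0.015| = 1 − 0.000 = 1.000
~(p ↔ p) = 1 − 1.000 = 0.000
So the right-hand bound is ~(p ↔ p) = 0.000.
The residuum of the Łukasiewicz t-norm gives the supremum: min(1, 1 − 0.808 + 0.000).
1 − 0.808 + 0.000 = 0.192, so t = min(1, 0.192) = 0.192.
Check: 0.808 ⊗ 0.192 = max(0, 0.000) = 0.000 ≤ 0.000.

0.192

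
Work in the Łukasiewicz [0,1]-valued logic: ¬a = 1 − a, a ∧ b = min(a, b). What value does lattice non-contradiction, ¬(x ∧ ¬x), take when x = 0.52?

¬x = 1 − 0.52 = 0.48
x ∧ ¬x = min(0.52, 0.48) = 0.48
¬(x ∧ ¬x) = 1 − 0.48 = 0.52
(The value 0.52 < 1 shows this instance is not satisfied; not a Ł∞-tautology — its value is 1 − min(a, 1−a).)

0.52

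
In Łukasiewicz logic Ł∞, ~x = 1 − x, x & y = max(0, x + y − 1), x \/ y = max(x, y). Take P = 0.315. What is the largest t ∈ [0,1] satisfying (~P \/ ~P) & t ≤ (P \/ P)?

0.630

~P = 1 − 0.315 = 0.685
~P \/ ~P = max(0.685, 0.685) = 0.685
So the left factor is ~P \/ ~P = 0.685.
P \/ P = max(0.315, 0.315) = 0.315
So the right-hand bound is P \/ P = 0.315.
The residuum of the Łukasiewicz t-norm gives the supremum: min(1, 1 − 0.685 + 0.315).
1 − 0.685 + 0.315 = 0.630, so t = min(1, 0.630) = 0.630.
Check: 0.685 & 0.630 = max(0, 0.315) = 0.315 ≤ 0.315.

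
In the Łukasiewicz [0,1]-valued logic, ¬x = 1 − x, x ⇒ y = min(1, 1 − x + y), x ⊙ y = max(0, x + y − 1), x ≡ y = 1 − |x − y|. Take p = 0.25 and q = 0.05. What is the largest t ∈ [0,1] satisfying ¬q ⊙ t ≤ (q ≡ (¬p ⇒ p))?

0.60

¬q = 1 − 0.05 = 0.95
So the left factor is ¬q = 0.95.
¬p = 1 − 0.25 = 0.75
¬p ⇒ p = min(1, 1 − 0.75 + 0.25) = min(1, 0.50) = 0.50
q ≡ (¬p ⇒ p) = 1 − |0.05 − 0.50| = 1 − 0.45 = 0.55
So the right-hand bound is q ≡ (¬p ⇒ p) = 0.55.
The residuum of the Łukasiewicz t-norm gives the supremum: min(1, 1 − 0.95 + 0.55).
1 − 0.95 + 0.55 = 0.60, so t = min(1, 0.60) = 0.60.
Check: 0.95 ⊙ 0.60 = max(0, 0.55) = 0.55 ≤ 0.55.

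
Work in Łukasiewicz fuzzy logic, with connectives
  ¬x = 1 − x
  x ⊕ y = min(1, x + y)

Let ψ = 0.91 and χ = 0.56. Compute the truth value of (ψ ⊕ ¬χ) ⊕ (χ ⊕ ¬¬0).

¬χ = 1 − 0.56 = 0.44
ψ ⊕ ¬χ = min(1, 0.91 + 0.44) = min(1, 1.35) = 1.00
¬0 = 1 − 0.00 = 1.00
¬¬0 = 1 − 1.00 = 0.00
χ ⊕ ¬¬0 = min(1, 0.56 + 0.00) = min(1, 0.56) = 0.56
(ψ ⊕ ¬χ) ⊕ (χ ⊕ ¬¬0) = min(1, 1.00 + 0.56) = min(1, 1.56) = 1.00

1.00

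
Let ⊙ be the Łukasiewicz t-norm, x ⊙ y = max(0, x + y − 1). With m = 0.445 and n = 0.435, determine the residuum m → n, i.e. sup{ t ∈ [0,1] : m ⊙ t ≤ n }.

The residuum of the Łukasiewicz t-norm gives the supremum: min(1, 1 − 0.445 + 0.435).
1 − 0.445 + 0.435 = 0.990, so t = min(1, 0.990) = 0.990.
Check: 0.445 ⊙ 0.990 = max(0, 0.435) = 0.435 ≤ 0.435.

0.990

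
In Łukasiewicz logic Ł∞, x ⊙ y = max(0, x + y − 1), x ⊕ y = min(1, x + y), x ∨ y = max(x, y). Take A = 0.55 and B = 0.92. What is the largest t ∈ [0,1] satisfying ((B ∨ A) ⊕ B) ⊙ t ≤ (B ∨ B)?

B ∨ A = max(0.92, 0.55) = 0.92
(B ∨ A) ⊕ B = min(1, 0.92 + 0.92) = min(1, 1.84) = 1.00
So the left factor is (B ∨ A) ⊕ B = 1.00.
B ∨ B = max(0.92, 0.92) = 0.92
So the right-hand bound is B ∨ B = 0.92.
The residuum of the Łukasiewicz t-norm gives the supremum: min(1, 1 − 1.00 + 0.92).
1 − 1.00 + 0.92 = 0.92, so t = min(1, 0.92) = 0.92.
Check: 1.00 ⊙ 0.92 = max(0, 0.92) = 0.92 ≤ 0.92.

0.92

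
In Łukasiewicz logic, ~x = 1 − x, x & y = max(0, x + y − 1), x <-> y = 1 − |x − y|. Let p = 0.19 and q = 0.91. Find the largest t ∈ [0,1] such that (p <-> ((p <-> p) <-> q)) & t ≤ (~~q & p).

0.82

p <-> p = 1 − |0.19 − 0.19| = 1 − 0.00 = 1.00
(p <-> p) <-> q = 1 − |1.00 − 0.91| = 1 − 0.09 = 0.91
p <-> ((p <-> p) <-> q) = 1 − |0.19 − 0.91| = 1 − 0.72 = 0.28
So the left factor is p <-> ((p <-> p) <-> q) = 0.28.
~q = 1 − 0.91 = 0.09
~~q = 1 − 0.09 = 0.91
~~q & p = max(0, 0.91 + 0.19 − 1) = max(0, 0.10) = 0.10
So the right-hand bound is ~~q & p = 0.10.
The residuum of the Łukasiewicz t-norm gives the supremum: min(1, 1 − 0.28 + 0.10).
1 − 0.28 + 0.10 = 0.82, so t = min(1, 0.82) = 0.82.
Check: 0.28 & 0.82 = max(0, 0.10) = 0.10 ≤ 0.10.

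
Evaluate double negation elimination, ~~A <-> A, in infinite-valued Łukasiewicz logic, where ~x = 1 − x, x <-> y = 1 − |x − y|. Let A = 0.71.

1.00

~A = 1 − 0.71 = 0.29
~~A = 1 − 0.29 = 0.71
~~A <-> A = 1 − |0.71 − 0.71| = 1 − 0.00 = 1.00
(As expected: always 1 in Ł∞ since negation is involutive.)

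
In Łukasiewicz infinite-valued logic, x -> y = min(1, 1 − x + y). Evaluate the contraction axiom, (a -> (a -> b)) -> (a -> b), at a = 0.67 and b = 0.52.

0.85

a -> b = min(1, 1 − 0.67 + 0.52) = min(1, 0.85) = 0.85
a -> (a -> b) = min(1, 1 − 0.67 + 0.85) = min(1, 1.18) = 1.00
(a -> (a -> b)) -> (a -> b) = min(1, 1 − 1.00 + 0.85) = min(1, 0.85) = 0.85
(The value 0.85 < 1 shows this instance is not satisfied; fails in Ł∞ (the t-norm is not idempotent).)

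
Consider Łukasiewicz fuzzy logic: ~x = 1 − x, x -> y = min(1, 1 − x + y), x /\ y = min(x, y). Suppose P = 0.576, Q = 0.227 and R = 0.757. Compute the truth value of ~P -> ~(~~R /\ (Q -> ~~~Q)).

0.819

~P = 1 − 0.576 = 0.424
~R = 1 − 0.757 = 0.243
~~R = 1 − 0.243 = 0.757
~Q = 1 − 0.227 = 0.773
~~Q = 1 − 0.773 = 0.227
~~~Q = 1 − 0.227 = 0.773
Q -> ~~~Q = min(1, 1 − 0.227 + 0.773) = min(1, 1.546) = 1.000
~~R /\ (Q -> ~~~Q) = min(0.757, 1.000) = 0.757
~(~~R /\ (Q -> ~~~Q)) = 1 − 0.757 = 0.243
~P -> ~(~~R /\ (Q -> ~~~Q)) = min(1, 1 − 0.424 + 0.243) = min(1, 0.819) = 0.819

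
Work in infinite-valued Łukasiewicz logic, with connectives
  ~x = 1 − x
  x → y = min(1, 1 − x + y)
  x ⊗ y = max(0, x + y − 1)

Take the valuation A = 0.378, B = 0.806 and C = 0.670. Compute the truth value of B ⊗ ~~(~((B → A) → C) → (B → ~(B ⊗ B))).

0.806

B → A = min(1, 1 − 0.806 + 0.378) = min(1, 0.572) = 0.572
(B → A) → C = min(1, 1 − 0.572 + 0.670) = min(1, 1.098) = 1.000
~((B → A) → C) = 1 − 1.000 = 0.000
B ⊗ B = max(0, 0.806 + 0.806 − 1) = max(0, 0.612) = 0.612
~(B ⊗ B) = 1 − 0.612 = 0.388
B → ~(B ⊗ B) = min(1, 1 − 0.806 + 0.388) = min(1, 0.582) = 0.582
~((B → A) → C) → (B → ~(B ⊗ B)) = min(1, 1 − 0.000 + 0.582) = min(1, 1.582) = 1.000
~(~((B → A) → C) → (B → ~(B ⊗ B))) = 1 − 1.000 = 0.000
~~(~((B → A) → C) → (B → ~(B ⊗ B))) = 1 − 0.000 = 1.000
B ⊗ ~~(~((B → A) → C) → (B → ~(B ⊗ B))) = max(0, 0.806 + 1.000 − 1) = max(0, 0.806) = 0.806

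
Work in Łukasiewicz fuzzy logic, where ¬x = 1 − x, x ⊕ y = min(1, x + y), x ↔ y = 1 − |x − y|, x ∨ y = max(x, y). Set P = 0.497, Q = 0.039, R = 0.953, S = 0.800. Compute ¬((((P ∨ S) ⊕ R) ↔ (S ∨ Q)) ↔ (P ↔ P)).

P ∨ S = max(0.497, 0.800) = 0.800
(P ∨ S) ⊕ R = min(1, 0.800 + 0.953) = min(1, 1.753) = 1.000
S ∨ Q = max(0.800, 0.039) = 0.800
((P ∨ S) ⊕ R) ↔ (S ∨ Q) = 1 − |1.000 − 0.800| = 1 − 0.200 = 0.800
P ↔ P = 1 − |0.497 − 0.497| = 1 − 0.000 = 1.000
(((P ∨ S) ⊕ R) ↔ (S ∨ Q)) ↔ (P ↔ P) = 1 − |0.800 − 1.000| = 1 − 0.200 = 0.800
¬((((P ∨ S) ⊕ R) ↔ (S ∨ Q)) ↔ (P ↔ P)) = 1 − 0.800 = 0.200

0.200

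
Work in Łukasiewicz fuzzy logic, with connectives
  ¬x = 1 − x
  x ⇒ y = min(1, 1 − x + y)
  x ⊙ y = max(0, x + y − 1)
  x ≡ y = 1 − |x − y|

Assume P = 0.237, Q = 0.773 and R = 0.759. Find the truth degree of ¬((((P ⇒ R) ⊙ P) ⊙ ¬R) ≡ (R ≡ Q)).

P ⇒ R = min(1, 1 − 0.237 + 0.759) = min(1, 1.522) = 1.000
(P ⇒ R) ⊙ P = max(0, 1.000 + 0.237 − 1) = max(0, 0.237) = 0.237
¬R = 1 − 0.759 = 0.241
((P ⇒ R) ⊙ P) ⊙ ¬R = max(0, 0.237 + 0.241 − 1) = max(0, -0.522) = 0.000
R ≡ Q = 1 − |0.759 − 0.773| = 1 − 0.014 = 0.986
(((P ⇒ R) ⊙ P) ⊙ ¬R) ≡ (R ≡ Q) = 1 − |0.000 − 0.986| = 1 − 0.986 = 0.014
¬((((P ⇒ R) ⊙ P) ⊙ ¬R) ≡ (R ≡ Q)) = 1 − 0.014 = 0.986

0.986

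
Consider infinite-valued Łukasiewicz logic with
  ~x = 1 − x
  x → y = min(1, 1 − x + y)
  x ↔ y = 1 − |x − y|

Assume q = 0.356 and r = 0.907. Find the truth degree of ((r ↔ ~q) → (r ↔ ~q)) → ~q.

0.644

~q = 1 − 0.356 = 0.644
r ↔ ~q = 1 − |0.907 − 0.644| = 1 − 0.263 = 0.737
(r ↔ ~q) → (r ↔ ~q) = min(1, 1 − 0.737 + 0.737) = min(1, 1.000) = 1.000
((r ↔ ~q) → (r ↔ ~q)) → ~q = min(1, 1 − 1.000 + 0.644) = min(1, 0.644) = 0.644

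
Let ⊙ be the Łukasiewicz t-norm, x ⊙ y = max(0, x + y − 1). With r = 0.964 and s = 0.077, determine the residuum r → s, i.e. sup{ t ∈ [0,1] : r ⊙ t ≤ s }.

The residuum of the Łukasiewicz t-norm gives the supremum: min(1, 1 − 0.964 + 0.077).
1 − 0.964 + 0.077 = 0.113, so t = min(1, 0.113) = 0.113.
Check: 0.964 ⊙ 0.113 = max(0, 0.077) = 0.077 ≤ 0.077.

0.113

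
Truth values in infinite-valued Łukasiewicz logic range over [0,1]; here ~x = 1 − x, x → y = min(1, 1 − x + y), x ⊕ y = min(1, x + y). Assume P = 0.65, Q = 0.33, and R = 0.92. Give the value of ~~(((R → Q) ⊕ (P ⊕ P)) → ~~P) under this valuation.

R → Q = min(1, 1 − 0.92 + 0.33) = min(1, 0.41) = 0.41
P ⊕ P = min(1, 0.65 + 0.65) = min(1, 1.30) = 1.00
(R → Q) ⊕ (P ⊕ P) = min(1, 0.41 + 1.00) = min(1, 1.41) = 1.00
~P = 1 − 0.65 = 0.35
~~P = 1 − 0.35 = 0.65
((R → Q) ⊕ (P ⊕ P)) → ~~P = min(1, 1 − 1.00 + 0.65) = min(1, 0.65) = 0.65
~(((R → Q) ⊕ (P ⊕ P)) → ~~P) = 1 − 0.65 = 0.35
~~(((R → Q) ⊕ (P ⊕ P)) → ~~P) = 1 − 0.35 = 0.65

0.65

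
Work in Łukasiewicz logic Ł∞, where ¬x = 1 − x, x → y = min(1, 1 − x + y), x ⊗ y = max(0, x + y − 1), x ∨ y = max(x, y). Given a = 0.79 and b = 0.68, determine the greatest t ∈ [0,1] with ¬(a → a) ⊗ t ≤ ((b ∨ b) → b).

a → a = min(1, 1 − 0.79 + 0.79) = min(1, 1.00) = 1.00
¬(a → a) = 1 − 1.00 = 0.00
So the left factor is ¬(a → a) = 0.00.
b ∨ b = max(0.68, 0.68) = 0.68
(b ∨ b) → b = min(1, 1 − 0.68 + 0.68) = min(1, 1.00) = 1.00
So the right-hand bound is (b ∨ b) → b = 1.00.
The residuum of the Łukasiewicz t-norm gives the supremum: min(1, 1 − 0.00 + 1.00).
1 − 0.00 + 1.00 = 2.00, so t = min(1, 2.00) = 1.00.
Check: 0.00 ⊗ 1.00 = max(0, 0.00) = 0.00 ≤ 1.00.

1.00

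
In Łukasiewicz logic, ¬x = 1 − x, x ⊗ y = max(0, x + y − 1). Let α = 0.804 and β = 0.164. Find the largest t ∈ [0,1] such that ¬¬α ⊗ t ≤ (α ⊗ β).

0.196

¬α = 1 − 0.804 = 0.196
¬¬α = 1 − 0.196 = 0.804
So the left factor is ¬¬α = 0.804.
α ⊗ β = max(0, 0.804 + 0.164 − 1) = max(0, -0.032) = 0.000
So the right-hand bound is α ⊗ β = 0.000.
The residuum of the Łukasiewicz t-norm gives the supremum: min(1, 1 − 0.804 + 0.000).
1 − 0.804 + 0.000 = 0.196, so t = min(1, 0.196) = 0.196.
Check: 0.804 ⊗ 0.196 = max(0, 0.000) = 0.000 ≤ 0.000.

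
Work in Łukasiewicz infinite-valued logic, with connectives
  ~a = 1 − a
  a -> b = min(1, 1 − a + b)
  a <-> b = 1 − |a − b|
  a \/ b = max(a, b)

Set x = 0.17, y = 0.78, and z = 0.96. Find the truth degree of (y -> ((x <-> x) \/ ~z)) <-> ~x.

x <-> x = 1 − |0.17 − 0.17| = 1 − 0.00 = 1.00
~z = 1 − 0.96 = 0.04
(x <-> x) \/ ~z = max(1.00, 0.04) = 1.00
y -> ((x <-> x) \/ ~z) = min(1, 1 − 0.78 + 1.00) = min(1, 1.22) = 1.00
~x = 1 − 0.17 = 0.83
(y -> ((x <-> x) \/ ~z)) <-> ~x = 1 − |1.00 − 0.83| = 1 − 0.17 = 0.83

0.83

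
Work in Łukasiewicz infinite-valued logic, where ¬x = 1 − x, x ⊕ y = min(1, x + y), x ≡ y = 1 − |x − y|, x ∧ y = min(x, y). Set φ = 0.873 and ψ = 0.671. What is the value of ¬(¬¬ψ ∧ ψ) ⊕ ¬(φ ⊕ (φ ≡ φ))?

0.329

¬ψ = 1 − 0.671 = 0.329
¬¬ψ = 1 − 0.329 = 0.671
¬¬ψ ∧ ψ = min(0.671, 0.671) = 0.671
¬(¬¬ψ ∧ ψ) = 1 − 0.671 = 0.329
φ ≡ φ = 1 − |0.873 − 0.873| = 1 − 0.000 = 1.000
φ ⊕ (φ ≡ φ) = min(1, 0.873 + 1.000) = min(1, 1.873) = 1.000
¬(φ ⊕ (φ ≡ φ)) = 1 − 1.000 = 0.000
¬(¬¬ψ ∧ ψ) ⊕ ¬(φ ⊕ (φ ≡ φ)) = min(1, 0.329 + 0.000) = min(1, 0.329) = 0.329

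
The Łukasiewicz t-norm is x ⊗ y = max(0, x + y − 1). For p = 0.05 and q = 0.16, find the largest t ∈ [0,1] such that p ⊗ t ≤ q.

The residuum of the Łukasiewicz t-norm gives the supremum: min(1, 1 − 0.05 + 0.16).
1 − 0.05 + 0.16 = 1.11, so t = min(1, 1.11) = 1.00.
Check: 0.05 ⊗ 1.00 = max(0, 0.05) = 0.05 ≤ 0.16.

1.00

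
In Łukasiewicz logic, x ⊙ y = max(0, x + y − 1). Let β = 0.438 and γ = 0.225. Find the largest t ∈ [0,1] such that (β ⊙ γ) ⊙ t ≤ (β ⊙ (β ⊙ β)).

1.000

β ⊙ γ = max(0, 0.438 + 0.225 − 1) = max(0, -0.337) = 0.000
So the left factor is β ⊙ γ = 0.000.
β ⊙ β = max(0, 0.438 + 0.438 − 1) = max(0, -0.124) = 0.000
β ⊙ (β ⊙ β) = max(0, 0.438 + 0.000 − 1) = max(0, -0.562) = 0.000
So the right-hand bound is β ⊙ (β ⊙ β) = 0.000.
The residuum of the Łukasiewicz t-norm gives the supremum: min(1, 1 − 0.000 + 0.000).
1 − 0.000 + 0.000 = 1.000, so t = min(1, 1.000) = 1.000.
Check: 0.000 ⊙ 1.000 = max(0, 0.000) = 0.000 ≤ 0.000.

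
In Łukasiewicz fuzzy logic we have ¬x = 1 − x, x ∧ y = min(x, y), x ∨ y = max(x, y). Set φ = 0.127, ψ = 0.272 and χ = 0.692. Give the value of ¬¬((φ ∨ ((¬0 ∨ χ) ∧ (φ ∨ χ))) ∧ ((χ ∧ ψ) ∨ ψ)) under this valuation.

¬0 = 1 − 0.000 = 1.000
¬0 ∨ χ = max(1.000, 0.692) = 1.000
φ ∨ χ = max(0.127, 0.692) = 0.692
(¬0 ∨ χ) ∧ (φ ∨ χ) = min(1.000, 0.692) = 0.692
φ ∨ ((¬0 ∨ χ) ∧ (φ ∨ χ)) = max(0.127, 0.692) = 0.692
χ ∧ ψ = min(0.692, 0.272) = 0.272
(χ ∧ ψ) ∨ ψ = max(0.272, 0.272) = 0.272
(φ ∨ ((¬0 ∨ χ) ∧ (φ ∨ χ))) ∧ ((χ ∧ ψ) ∨ ψ) = min(0.692, 0.272) = 0.272
¬((φ ∨ ((¬0 ∨ χ) ∧ (φ ∨ χ))) ∧ ((χ ∧ ψ) ∨ ψ)) = 1 − 0.272 = 0.728
¬¬((φ ∨ ((¬0 ∨ χ) ∧ (φ ∨ χ))) ∧ ((χ ∧ ψ) ∨ ψ)) = 1 − 0.728 = 0.272

0.272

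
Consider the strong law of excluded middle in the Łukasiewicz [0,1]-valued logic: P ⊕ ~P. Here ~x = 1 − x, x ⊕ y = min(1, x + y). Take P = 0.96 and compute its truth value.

~P = 1 − 0.96 = 0.04
P ⊕ ~P = min(1, 0.96 + 0.04) = min(1, 1.00) = 1.00
(As expected: always 1 in Ł∞ since a ⊕ (1−a) = 1.)

1.00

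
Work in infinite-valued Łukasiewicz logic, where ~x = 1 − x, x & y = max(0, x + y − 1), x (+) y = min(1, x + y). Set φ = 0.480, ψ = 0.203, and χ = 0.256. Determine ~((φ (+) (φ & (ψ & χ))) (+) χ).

0.264

ψ & χ = max(0, 0.203 + 0.256 − 1) = max(0, -0.541) = 0.000
φ & (ψ & χ) = max(0, 0.480 + 0.000 − 1) = max(0, -0.520) = 0.000
φ (+) (φ & (ψ & χ)) = min(1, 0.480 + 0.000) = min(1, 0.480) = 0.480
(φ (+) (φ & (ψ & χ))) (+) χ = min(1, 0.480 + 0.256) = min(1, 0.736) = 0.736
~((φ (+) (φ & (ψ & χ))) (+) χ) = 1 − 0.736 = 0.264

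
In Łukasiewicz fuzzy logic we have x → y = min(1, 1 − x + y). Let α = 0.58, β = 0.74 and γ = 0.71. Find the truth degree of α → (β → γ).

β → γ = min(1, 1 − 0.74 + 0.71) = min(1, 0.97) = 0.97
α → (β → γ) = min(1, 1 − 0.58 + 0.97) = min(1, 1.39) = 1.00

1.00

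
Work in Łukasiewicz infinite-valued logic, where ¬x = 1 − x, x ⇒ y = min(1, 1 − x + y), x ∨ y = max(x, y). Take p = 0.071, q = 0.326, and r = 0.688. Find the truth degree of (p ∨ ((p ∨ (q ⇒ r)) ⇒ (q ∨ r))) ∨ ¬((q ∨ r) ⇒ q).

0.688

q ⇒ r = min(1, 1 − 0.326 + 0.688) = min(1, 1.362) = 1.000
p ∨ (q ⇒ r) = max(0.071, 1.000) = 1.000
q ∨ r = max(0.326, 0.688) = 0.688
(p ∨ (q ⇒ r)) ⇒ (q ∨ r) = min(1, 1 − 1.000 + 0.688) = min(1, 0.688) = 0.688
p ∨ ((p ∨ (q ⇒ r)) ⇒ (q ∨ r)) = max(0.071, 0.688) = 0.688
(q ∨ r) ⇒ q = min(1, 1 − 0.688 + 0.326) = min(1, 0.638) = 0.638
¬((q ∨ r) ⇒ q) = 1 − 0.638 = 0.362
(p ∨ ((p ∨ (q ⇒ r)) ⇒ (q ∨ r))) ∨ ¬((q ∨ r) ⇒ q) = max(0.688, 0.362) = 0.688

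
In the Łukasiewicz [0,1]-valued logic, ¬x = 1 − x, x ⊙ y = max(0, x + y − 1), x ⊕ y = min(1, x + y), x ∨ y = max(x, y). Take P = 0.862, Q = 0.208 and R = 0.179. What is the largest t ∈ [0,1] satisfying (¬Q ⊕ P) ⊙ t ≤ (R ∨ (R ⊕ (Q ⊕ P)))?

1.000

¬Q = 1 − 0.208 = 0.792
¬Q ⊕ P = min(1, 0.792 + 0.862) = min(1, 1.654) = 1.000
So the left factor is ¬Q ⊕ P = 1.000.
Q ⊕ P = min(1, 0.208 + 0.862) = min(1, 1.070) = 1.000
R ⊕ (Q ⊕ P) = min(1, 0.179 + 1.000) = min(1, 1.179) = 1.000
R ∨ (R ⊕ (Q ⊕ P)) = max(0.179, 1.000) = 1.000
So the right-hand bound is R ∨ (R ⊕ (Q ⊕ P)) = 1.000.
The residuum of the Łukasiewicz t-norm gives the supremum: min(1, 1 − 1.000 + 1.000).
1 − 1.000 + 1.000 = 1.000, so t = min(1, 1.000) = 1.000.
Check: 1.000 ⊙ 1.000 = max(0, 1.000) = 1.000 ≤ 1.000.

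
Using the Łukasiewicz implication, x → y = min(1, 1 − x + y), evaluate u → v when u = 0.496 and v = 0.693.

1.000

u → v = min(1, 1 − 0.496 + 0.693) = min(1, 1.197) = 1.000
For comparison, the Gödel implication (1 if x ≤ y else y) would give 1.000.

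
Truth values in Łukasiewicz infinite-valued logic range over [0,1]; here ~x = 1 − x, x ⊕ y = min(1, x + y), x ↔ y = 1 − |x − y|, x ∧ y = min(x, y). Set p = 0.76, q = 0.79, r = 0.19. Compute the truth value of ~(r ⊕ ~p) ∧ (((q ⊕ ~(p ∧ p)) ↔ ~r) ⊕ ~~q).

~p = 1 − 0.76 = 0.24
r ⊕ ~p = min(1, 0.19 + 0.24) = min(1, 0.43) = 0.43
~(r ⊕ ~p) = 1 − 0.43 = 0.57
p ∧ p = min(0.76, 0.76) = 0.76
~(p ∧ p) = 1 − 0.76 = 0.24
q ⊕ ~(p ∧ p) = min(1, 0.79 + 0.24) = min(1, 1.03) = 1.00
~r = 1 − 0.19 = 0.81
(q ⊕ ~(p ∧ p)) ↔ ~r = 1 − |1.00 − 0.81| = 1 − 0.19 = 0.81
~q = 1 − 0.79 = 0.21
~~q = 1 − 0.21 = 0.79
((q ⊕ ~(p ∧ p)) ↔ ~r) ⊕ ~~q = min(1, 0.81 + 0.79) = min(1, 1.60) = 1.00
~(r ⊕ ~p) ∧ (((q ⊕ ~(p ∧ p)) ↔ ~r) ⊕ ~~q) = min(0.57, 1.00) = 0.57

0.57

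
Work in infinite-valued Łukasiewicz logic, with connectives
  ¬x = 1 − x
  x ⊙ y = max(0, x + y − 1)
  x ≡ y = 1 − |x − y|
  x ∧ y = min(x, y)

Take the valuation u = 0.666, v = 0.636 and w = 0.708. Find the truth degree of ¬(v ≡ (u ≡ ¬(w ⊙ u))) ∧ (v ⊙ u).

w ⊙ u = max(0, 0.708 + 0.666 − 1) = max(0, 0.374) = 0.374
¬(w ⊙ u) = 1 − 0.374 = 0.626
u ≡ ¬(w ⊙ u) = 1 − |0.666 − 0.626| = 1 − 0.040 = 0.960
v ≡ (u ≡ ¬(w ⊙ u)) = 1 − |0.636 − 0.960| = 1 − 0.324 = 0.676
¬(v ≡ (u ≡ ¬(w ⊙ u))) = 1 − 0.676 = 0.324
v ⊙ u = max(0, 0.636 + 0.666 − 1) = max(0, 0.302) = 0.302
¬(v ≡ (u ≡ ¬(w ⊙ u))) ∧ (v ⊙ u) = min(0.324, 0.302) = 0.302

0.302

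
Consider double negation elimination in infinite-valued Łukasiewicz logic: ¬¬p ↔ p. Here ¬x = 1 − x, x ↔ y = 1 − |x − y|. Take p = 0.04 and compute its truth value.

1.00

¬p = 1 − 0.04 = 0.96
¬¬p = 1 − 0.96 = 0.04
¬¬p ↔ p = 1 − |0.04 − 0.04| = 1 − 0.00 = 1.00
(As expected: always 1 in Ł∞ since negation is involutive.)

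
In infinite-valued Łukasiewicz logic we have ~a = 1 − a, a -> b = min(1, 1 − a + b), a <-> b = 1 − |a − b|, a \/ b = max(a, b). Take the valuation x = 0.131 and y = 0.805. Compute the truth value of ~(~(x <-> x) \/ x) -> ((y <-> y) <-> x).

x <-> x = 1 − |0.131 − 0.131| = 1 − 0.000 = 1.000
~(x <-> x) = 1 − 1.000 = 0.000
~(x <-> x) \/ x = max(0.000, 0.131) = 0.131
~(~(x <-> x) \/ x) = 1 − 0.131 = 0.869
y <-> y = 1 − |0.805 − 0.805| = 1 − 0.000 = 1.000
(y <-> y) <-> x = 1 − |1.000 − 0.131| = 1 − 0.869 = 0.131
~(~(x <-> x) \/ x) -> ((y <-> y) <-> x) = min(1, 1 − 0.869 + 0.131) = min(1, 0.262) = 0.262

0.262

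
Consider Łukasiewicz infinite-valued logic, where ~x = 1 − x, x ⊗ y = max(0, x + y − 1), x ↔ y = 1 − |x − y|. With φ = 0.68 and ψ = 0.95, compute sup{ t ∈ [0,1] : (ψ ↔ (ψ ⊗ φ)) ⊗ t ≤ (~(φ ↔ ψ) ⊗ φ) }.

ψ ⊗ φ = max(0, 0.95 + 0.68 − 1) = max(0, 0.63) = 0.63
ψ ↔ (ψ ⊗ φ) = 1 − |0.95 − 0.63| = 1 − 0.32 = 0.68
So the left factor is ψ ↔ (ψ ⊗ φ) = 0.68.
φ ↔ ψ = 1 − |0.68 − 0.95| = 1 − 0.27 = 0.73
~(φ ↔ ψ) = 1 − 0.73 = 0.27
~(φ ↔ ψ) ⊗ φ = max(0, 0.27 + 0.68 − 1) = max(0, -0.05) = 0.00
So the right-hand bound is ~(φ ↔ ψ) ⊗ φ = 0.00.
The residuum of the Łukasiewicz t-norm gives the supremum: min(1, 1 − 0.68 + 0.00).
1 − 0.68 + 0.00 = 0.32, so t = min(1, 0.32) = 0.32.
Check: 0.68 ⊗ 0.32 = max(0, 0.00) = 0.00 ≤ 0.00.

0.32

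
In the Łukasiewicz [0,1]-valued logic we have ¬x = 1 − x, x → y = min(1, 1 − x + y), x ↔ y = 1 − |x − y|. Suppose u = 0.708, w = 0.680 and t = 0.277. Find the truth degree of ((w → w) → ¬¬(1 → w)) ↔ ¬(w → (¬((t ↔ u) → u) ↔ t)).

w → w = min(1, 1 − 0.680 + 0.680) = min(1, 1.000) = 1.000
1 → w = min(1, 1 − 1.000 + 0.680) = min(1, 0.680) = 0.680
¬(1 → w) = 1 − 0.680 = 0.320
¬¬(1 → w) = 1 − 0.320 = 0.680
(w → w) → ¬¬(1 → w) = min(1, 1 − 1.000 + 0.680) = min(1, 0.680) = 0.680
t ↔ u = 1 − |0.277 − 0.708| = 1 − 0.431 = 0.569
(t ↔ u) → u = min(1, 1 − 0.569 + 0.708) = min(1, 1.139) = 1.000
¬((t ↔ u) → u) = 1 − 1.000 = 0.000
¬((t ↔ u) → u) ↔ t = 1 − |0.000 − 0.277| = 1 − 0.277 = 0.723
w → (¬((t ↔ u) → u) ↔ t) = min(1, 1 − 0.680 + 0.723) = min(1, 1.043) = 1.000
¬(w → (¬((t ↔ u) → u) ↔ t)) = 1 − 1.000 = 0.000
((w → w) → ¬¬(1 → w)) ↔ ¬(w → (¬((t ↔ u) → u) ↔ t)) = 1 − |0.680 − 0.000| = 1 − 0.680 = 0.320

0.320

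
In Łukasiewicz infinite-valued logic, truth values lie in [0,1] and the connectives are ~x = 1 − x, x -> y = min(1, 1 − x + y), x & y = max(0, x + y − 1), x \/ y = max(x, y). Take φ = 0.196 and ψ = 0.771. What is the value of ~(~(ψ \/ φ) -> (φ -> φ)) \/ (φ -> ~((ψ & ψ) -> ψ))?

ψ \/ φ = max(0.771, 0.196) = 0.771
~(ψ \/ φ) = 1 − 0.771 = 0.229
φ -> φ = min(1, 1 − 0.196 + 0.196) = min(1, 1.000) = 1.000
~(ψ \/ φ) -> (φ -> φ) = min(1, 1 − 0.229 + 1.000) = min(1, 1.771) = 1.000
~(~(ψ \/ φ) -> (φ -> φ)) = 1 − 1.000 = 0.000
ψ & ψ = max(0, 0.771 + 0.771 − 1) = max(0, 0.542) = 0.542
(ψ & ψ) -> ψ = min(1, 1 − 0.542 + 0.771) = min(1, 1.229) = 1.000
~((ψ & ψ) -> ψ) = 1 − 1.000 = 0.000
φ -> ~((ψ & ψ) -> ψ) = min(1, 1 − 0.196 + 0.000) = min(1, 0.804) = 0.804
~(~(ψ \/ φ) -> (φ -> φ)) \/ (φ -> ~((ψ & ψ) -> ψ)) = max(0.000, 0.804) = 0.804

0.804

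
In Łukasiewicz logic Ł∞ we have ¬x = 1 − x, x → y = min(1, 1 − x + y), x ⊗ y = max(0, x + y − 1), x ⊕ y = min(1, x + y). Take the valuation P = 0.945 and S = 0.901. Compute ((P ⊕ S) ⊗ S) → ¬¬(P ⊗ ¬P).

0.099

P ⊕ S = min(1, 0.945 + 0.901) = min(1, 1.846) = 1.000
(P ⊕ S) ⊗ S = max(0, 1.000 + 0.901 − 1) = max(0, 0.901) = 0.901
¬P = 1 − 0.945 = 0.055
P ⊗ ¬P = max(0, 0.945 + 0.055 − 1) = max(0, 0.000) = 0.000
¬(P ⊗ ¬P) = 1 − 0.000 = 1.000
¬¬(P ⊗ ¬P) = 1 − 1.000 = 0.000
((P ⊕ S) ⊗ S) → ¬¬(P ⊗ ¬P) = min(1, 1 − 0.901 + 0.000) = min(1, 0.099) = 0.099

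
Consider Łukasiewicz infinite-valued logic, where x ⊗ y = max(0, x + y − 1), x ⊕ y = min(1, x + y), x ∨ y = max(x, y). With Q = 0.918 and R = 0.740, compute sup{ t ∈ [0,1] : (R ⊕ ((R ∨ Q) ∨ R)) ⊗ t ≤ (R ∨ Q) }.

R ∨ Q = max(0.740, 0.918) = 0.918
(R ∨ Q) ∨ R = max(0.918, 0.740) = 0.918
R ⊕ ((R ∨ Q) ∨ R) = min(1, 0.740 + 0.918) = min(1, 1.658) = 1.000
So the left factor is R ⊕ ((R ∨ Q) ∨ R) = 1.000.
So the right-hand bound is R ∨ Q = 0.918.
The residuum of the Łukasiewicz t-norm gives the supremum: min(1, 1 − 1.000 + 0.918).
1 − 1.000 + 0.918 = 0.918, so t = min(1, 0.918) = 0.918.
Check: 1.000 ⊗ 0.918 = max(0, 0.918) = 0.918 ≤ 0.918.

0.918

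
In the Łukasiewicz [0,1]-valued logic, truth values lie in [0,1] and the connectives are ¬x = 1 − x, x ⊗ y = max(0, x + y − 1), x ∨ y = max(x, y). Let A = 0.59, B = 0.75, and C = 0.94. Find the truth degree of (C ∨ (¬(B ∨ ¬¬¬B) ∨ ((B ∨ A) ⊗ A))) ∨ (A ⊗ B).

¬B = 1 − 0.75 = 0.25
¬¬B = 1 − 0.25 = 0.75
¬¬¬B = 1 − 0.75 = 0.25
B ∨ ¬¬¬B = max(0.75, 0.25) = 0.75
¬(B ∨ ¬¬¬B) = 1 − 0.75 = 0.25
B ∨ A = max(0.75, 0.59) = 0.75
(B ∨ A) ⊗ A = max(0, 0.75 + 0.59 − 1) = max(0, 0.34) = 0.34
¬(B ∨ ¬¬¬B) ∨ ((B ∨ A) ⊗ A) = max(0.25, 0.34) = 0.34
C ∨ (¬(B ∨ ¬¬¬B) ∨ ((B ∨ A) ⊗ A)) = max(0.94, 0.34) = 0.94
A ⊗ B = max(0, 0.59 + 0.75 − 1) = max(0, 0.34) = 0.34
(C ∨ (¬(B ∨ ¬¬¬B) ∨ ((B ∨ A) ⊗ A))) ∨ (A ⊗ B) = max(0.94, 0.34) = 0.94

0.94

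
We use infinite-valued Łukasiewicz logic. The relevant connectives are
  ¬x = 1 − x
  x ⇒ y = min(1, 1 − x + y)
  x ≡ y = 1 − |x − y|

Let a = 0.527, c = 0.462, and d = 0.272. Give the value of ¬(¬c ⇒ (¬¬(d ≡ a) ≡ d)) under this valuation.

¬c = 1 − 0.462 = 0.538
d ≡ a = 1 − |0.272 − 0.527| = 1 − 0.255 = 0.745
¬(d ≡ a) = 1 − 0.745 = 0.255
¬¬(d ≡ a) = 1 − 0.255 = 0.745
¬¬(d ≡ a) ≡ d = 1 − |0.745 − 0.272| = 1 − 0.473 = 0.527
¬c ⇒ (¬¬(d ≡ a) ≡ d) = min(1, 1 − 0.538 + 0.527) = min(1, 0.989) = 0.989
¬(¬c ⇒ (¬¬(d ≡ a) ≡ d)) = 1 − 0.989 = 0.011

0.011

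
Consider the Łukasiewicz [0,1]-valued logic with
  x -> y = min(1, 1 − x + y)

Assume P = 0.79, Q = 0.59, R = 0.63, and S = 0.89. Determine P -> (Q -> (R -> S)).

R -> S = min(1, 1 − 0.63 + 0.89) = min(1, 1.26) = 1.00
Q -> (R -> S) = min(1, 1 − 0.59 + 1.00) = min(1, 1.41) = 1.00
P -> (Q -> (R -> S)) = min(1, 1 − 0.79 + 1.00) = min(1, 1.21) = 1.00

1.00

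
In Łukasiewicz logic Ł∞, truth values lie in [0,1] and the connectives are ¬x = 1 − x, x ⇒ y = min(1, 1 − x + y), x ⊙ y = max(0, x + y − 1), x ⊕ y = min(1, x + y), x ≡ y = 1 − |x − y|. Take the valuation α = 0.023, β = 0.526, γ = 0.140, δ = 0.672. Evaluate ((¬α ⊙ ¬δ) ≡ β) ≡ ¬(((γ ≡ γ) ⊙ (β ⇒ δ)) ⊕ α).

¬α = 1 − 0.023 = 0.977
¬δ = 1 − 0.672 = 0.328
¬α ⊙ ¬δ = max(0, 0.977 + 0.328 − 1) = max(0, 0.305) = 0.305
(¬α ⊙ ¬δ) ≡ β = 1 − |0.305 − 0.526| = 1 − 0.221 = 0.779
γ ≡ γ = 1 − |0.140 − 0.140| = 1 − 0.000 = 1.000
β ⇒ δ = min(1, 1 − 0.526 + 0.672) = min(1, 1.146) = 1.000
(γ ≡ γ) ⊙ (β ⇒ δ) = max(0, 1.000 + 1.000 − 1) = max(0, 1.000) = 1.000
((γ ≡ γ) ⊙ (β ⇒ δ)) ⊕ α = min(1, 1.000 + 0.023) = min(1, 1.023) = 1.000
¬(((γ ≡ γ) ⊙ (β ⇒ δ)) ⊕ α) = 1 − 1.000 = 0.000
((¬α ⊙ ¬δ) ≡ β) ≡ ¬(((γ ≡ γ) ⊙ (β ⇒ δ)) ⊕ α) = 1 − |0.779 − 0.000| = 1 − 0.779 = 0.221

0.221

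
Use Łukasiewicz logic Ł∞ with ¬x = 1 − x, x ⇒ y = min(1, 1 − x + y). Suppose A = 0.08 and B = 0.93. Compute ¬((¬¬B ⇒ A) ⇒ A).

0.07

¬B = 1 − 0.93 = 0.07
¬¬B = 1 − 0.07 = 0.93
¬¬B ⇒ A = min(1, 1 − 0.93 + 0.08) = min(1, 0.15) = 0.15
(¬¬B ⇒ A) ⇒ A = min(1, 1 − 0.15 + 0.08) = min(1, 0.93) = 0.93
¬((¬¬B ⇒ A) ⇒ A) = 1 − 0.93 = 0.07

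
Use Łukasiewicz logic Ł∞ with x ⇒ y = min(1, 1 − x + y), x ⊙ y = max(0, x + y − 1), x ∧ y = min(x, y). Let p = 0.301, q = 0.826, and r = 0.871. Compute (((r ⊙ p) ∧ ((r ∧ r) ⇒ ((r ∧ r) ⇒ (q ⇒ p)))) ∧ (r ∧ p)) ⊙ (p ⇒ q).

r ⊙ p = max(0, 0.871 + 0.301 − 1) = max(0, 0.172) = 0.172
r ∧ r = min(0.871, 0.871) = 0.871
q ⇒ p = min(1, 1 − 0.826 + 0.301) = min(1, 0.475) = 0.475
(r ∧ r) ⇒ (q ⇒ p) = min(1, 1 − 0.871 + 0.475) = min(1, 0.604) = 0.604
(r ∧ r) ⇒ ((r ∧ r) ⇒ (q ⇒ p)) = min(1, 1 − 0.871 + 0.604) = min(1, 0.733) = 0.733
(r ⊙ p) ∧ ((r ∧ r) ⇒ ((r ∧ r) ⇒ (q ⇒ p))) = min(0.172, 0.733) = 0.172
r ∧ p = min(0.871, 0.301) = 0.301
((r ⊙ p) ∧ ((r ∧ r) ⇒ ((r ∧ r) ⇒ (q ⇒ p)))) ∧ (r ∧ p) = min(0.172, 0.301) = 0.172
p ⇒ q = min(1, 1 − 0.301 + 0.826) = min(1, 1.525) = 1.000
(((r ⊙ p) ∧ ((r ∧ r) ⇒ ((r ∧ r) ⇒ (q ⇒ p)))) ∧ (r ∧ p)) ⊙ (p ⇒ q) = max(0, 0.172 + 1.000 − 1) = max(0, 0.172) = 0.172

0.172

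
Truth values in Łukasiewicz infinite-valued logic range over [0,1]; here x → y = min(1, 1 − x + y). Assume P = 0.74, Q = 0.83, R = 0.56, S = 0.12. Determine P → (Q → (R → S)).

0.99

R → S = min(1, 1 − 0.56 + 0.12) = min(1, 0.56) = 0.56
Q → (R → S) = min(1, 1 − 0.83 + 0.56) = min(1, 0.73) = 0.73
P → (Q → (R → S)) = min(1, 1 − 0.74 + 0.73) = min(1, 0.99) = 0.99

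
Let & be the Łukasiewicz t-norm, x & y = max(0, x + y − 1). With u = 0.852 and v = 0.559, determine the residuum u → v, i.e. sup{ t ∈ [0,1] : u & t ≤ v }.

0.707

The residuum of the Łukasiewicz t-norm gives the supremum: min(1, 1 − 0.852 + 0.559).
1 − 0.852 + 0.559 = 0.707, so t = min(1, 0.707) = 0.707.
Check: 0.852 & 0.707 = max(0, 0.559) = 0.559 ≤ 0.559.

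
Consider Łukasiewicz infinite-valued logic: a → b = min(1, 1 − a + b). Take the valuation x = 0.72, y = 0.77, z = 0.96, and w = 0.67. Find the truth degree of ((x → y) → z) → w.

x → y = min(1, 1 − 0.72 + 0.77) = min(1, 1.05) = 1.00
(x → y) → z = min(1, 1 − 1.00 + 0.96) = min(1, 0.96) = 0.96
((x → y) → z) → w = min(1, 1 − 0.96 + 0.67) = min(1, 0.71) = 0.71

0.71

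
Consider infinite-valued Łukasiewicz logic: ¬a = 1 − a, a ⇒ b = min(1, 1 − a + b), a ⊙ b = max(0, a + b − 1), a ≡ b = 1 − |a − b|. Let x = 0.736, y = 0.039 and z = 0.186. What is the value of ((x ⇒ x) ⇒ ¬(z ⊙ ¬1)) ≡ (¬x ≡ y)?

x ⇒ x = min(1, 1 − 0.736 + 0.736) = min(1, 1.000) = 1.000
¬1 = 1 − 1.000 = 0.000
z ⊙ ¬1 = max(0, 0.186 + 0.000 − 1) = max(0, -0.814) = 0.000
¬(z ⊙ ¬1) = 1 − 0.000 = 1.000
(x ⇒ x) ⇒ ¬(z ⊙ ¬1) = min(1, 1 − 1.000 + 1.000) = min(1, 1.000) = 1.000
¬x = 1 − 0.736 = 0.264
¬x ≡ y = 1 − |0.264 − 0.039| = 1 − 0.225 = 0.775
((x ⇒ x) ⇒ ¬(z ⊙ ¬1)) ≡ (¬x ≡ y) = 1 − |1.000 − 0.775| = 1 − 0.225 = 0.775

0.775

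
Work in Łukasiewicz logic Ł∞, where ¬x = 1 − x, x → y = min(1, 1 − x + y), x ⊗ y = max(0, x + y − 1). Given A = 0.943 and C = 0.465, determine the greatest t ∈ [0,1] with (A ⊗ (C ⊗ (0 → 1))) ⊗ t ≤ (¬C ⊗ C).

0.592

0 → 1 = min(1, 1 − 0.000 + 1.000) = min(1, 2.000) = 1.000
C ⊗ (0 → 1) = max(0, 0.465 + 1.000 − 1) = max(0, 0.465) = 0.465
A ⊗ (C ⊗ (0 → 1)) = max(0, 0.943 + 0.465 − 1) = max(0, 0.408) = 0.408
So the left factor is A ⊗ (C ⊗ (0 → 1)) = 0.408.
¬C = 1 − 0.465 = 0.535
¬C ⊗ C = max(0, 0.535 + 0.465 − 1) = max(0, 0.000) = 0.000
So the right-hand bound is ¬C ⊗ C = 0.000.
The residuum of the Łukasiewicz t-norm gives the supremum: min(1, 1 − 0.408 + 0.000).
1 − 0.408 + 0.000 = 0.592, so t = min(1, 0.592) = 0.592.
Check: 0.408 ⊗ 0.592 = max(0, 0.000) = 0.000 ≤ 0.000.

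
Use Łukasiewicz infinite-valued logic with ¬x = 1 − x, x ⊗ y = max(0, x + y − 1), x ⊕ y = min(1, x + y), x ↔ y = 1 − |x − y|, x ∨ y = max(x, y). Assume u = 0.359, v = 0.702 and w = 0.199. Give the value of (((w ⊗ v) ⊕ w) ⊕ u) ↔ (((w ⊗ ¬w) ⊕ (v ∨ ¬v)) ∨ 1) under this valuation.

w ⊗ v = max(0, 0.199 + 0.702 − 1) = max(0, -0.099) = 0.000
(w ⊗ v) ⊕ w = min(1, 0.000 + 0.199) = min(1, 0.199) = 0.199
((w ⊗ v) ⊕ w) ⊕ u = min(1, 0.199 + 0.359) = min(1, 0.558) = 0.558
¬w = 1 − 0.199 = 0.801
w ⊗ ¬w = max(0, 0.199 + 0.801 − 1) = max(0, 0.000) = 0.000
¬v = 1 − 0.702 = 0.298
v ∨ ¬v = max(0.702, 0.298) = 0.702
(w ⊗ ¬w) ⊕ (v ∨ ¬v) = min(1, 0.000 + 0.702) = min(1, 0.702) = 0.702
((w ⊗ ¬w) ⊕ (v ∨ ¬v)) ∨ 1 = max(0.702, 1.000) = 1.000
(((w ⊗ v) ⊕ w) ⊕ u) ↔ (((w ⊗ ¬w) ⊕ (v ∨ ¬v)) ∨ 1) = 1 − |0.558 − 1.000| = 1 − 0.442 = 0.558

0.558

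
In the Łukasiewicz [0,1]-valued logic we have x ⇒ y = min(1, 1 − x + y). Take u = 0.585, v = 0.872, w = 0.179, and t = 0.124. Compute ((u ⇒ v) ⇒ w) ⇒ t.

0.945

u ⇒ v = min(1, 1 − 0.585 + 0.872) = min(1, 1.287) = 1.000
(u ⇒ v) ⇒ w = min(1, 1 − 1.000 + 0.179) = min(1, 0.179) = 0.179
((u ⇒ v) ⇒ w) ⇒ t = min(1, 1 − 0.179 + 0.124) = min(1, 0.945) = 0.945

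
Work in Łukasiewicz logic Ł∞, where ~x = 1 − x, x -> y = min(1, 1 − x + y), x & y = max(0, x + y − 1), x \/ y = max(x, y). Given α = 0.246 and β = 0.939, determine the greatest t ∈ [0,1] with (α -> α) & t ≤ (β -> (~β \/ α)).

α -> α = min(1, 1 − 0.246 + 0.246) = min(1, 1.000) = 1.000
So the left factor is α -> α = 1.000.
~β = 1 − 0.939 = 0.061
~β \/ α = max(0.061, 0.246) = 0.246
β -> (~β \/ α) = min(1, 1 − 0.939 + 0.246) = min(1, 0.307) = 0.307
So the right-hand bound is β -> (~β \/ α) = 0.307.
The residuum of the Łukasiewicz t-norm gives the supremum: min(1, 1 − 1.000 + 0.307).
1 − 1.000 + 0.307 = 0.307, so t = min(1, 0.307) = 0.307.
Check: 1.000 & 0.307 = max(0, 0.307) = 0.307 ≤ 0.307.

0.307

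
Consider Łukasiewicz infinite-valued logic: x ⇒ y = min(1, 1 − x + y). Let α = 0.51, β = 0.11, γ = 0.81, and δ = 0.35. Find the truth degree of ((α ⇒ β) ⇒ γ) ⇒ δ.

0.35

α ⇒ β = min(1, 1 − 0.51 + 0.11) = min(1, 0.60) = 0.60
(α ⇒ β) ⇒ γ = min(1, 1 − 0.60 + 0.81) = min(1, 1.21) = 1.00
((α ⇒ β) ⇒ γ) ⇒ δ = min(1, 1 − 1.00 + 0.35) = min(1, 0.35) = 0.35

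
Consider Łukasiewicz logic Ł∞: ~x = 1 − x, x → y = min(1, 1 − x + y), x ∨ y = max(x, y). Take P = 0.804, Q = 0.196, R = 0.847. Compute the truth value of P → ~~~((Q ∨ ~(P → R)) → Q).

P → R = min(1, 1 − 0.804 + 0.847) = min(1, 1.043) = 1.000
~(P → R) = 1 − 1.000 = 0.000
Q ∨ ~(P → R) = max(0.196, 0.000) = 0.196
(Q ∨ ~(P → R)) → Q = min(1, 1 − 0.196 + 0.196) = min(1, 1.000) = 1.000
~((Q ∨ ~(P → R)) → Q) = 1 − 1.000 = 0.000
~~((Q ∨ ~(P → R)) → Q) = 1 − 0.000 = 1.000
~~~((Q ∨ ~(P → R)) → Q) = 1 − 1.000 = 0.000
P → ~~~((Q ∨ ~(P → R)) → Q) = min(1, 1 − 0.804 + 0.000) = min(1, 0.196) = 0.196

0.196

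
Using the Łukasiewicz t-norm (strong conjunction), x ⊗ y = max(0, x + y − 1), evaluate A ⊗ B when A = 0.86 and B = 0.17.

0.03

A ⊗ B = max(0, 0.86 + 0.17 − 1) = max(0, 0.03) = 0.03
For comparison, the Gödel (minimum) t-norm min(x, y) would give 0.17.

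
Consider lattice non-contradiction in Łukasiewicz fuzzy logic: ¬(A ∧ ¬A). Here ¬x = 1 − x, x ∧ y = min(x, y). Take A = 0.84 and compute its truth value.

0.84

¬A = 1 − 0.84 = 0.16
A ∧ ¬A = min(0.84, 0.16) = 0.16
¬(A ∧ ¬A) = 1 − 0.16 = 0.84
(The value 0.84 < 1 shows this instance is not satisfied; not a Ł∞-tautology — its value is 1 − min(a, 1−a).)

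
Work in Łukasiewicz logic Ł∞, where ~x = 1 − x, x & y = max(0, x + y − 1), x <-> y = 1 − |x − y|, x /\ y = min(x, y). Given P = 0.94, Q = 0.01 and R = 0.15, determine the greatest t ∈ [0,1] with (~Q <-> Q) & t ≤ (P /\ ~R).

1.00

~Q = 1 − 0.01 = 0.99
~Q <-> Q = 1 − |0.99 − 0.01| = 1 − 0.98 = 0.02
So the left factor is ~Q <-> Q = 0.02.
~R = 1 − 0.15 = 0.85
P /\ ~R = min(0.94, 0.85) = 0.85
So the right-hand bound is P /\ ~R = 0.85.
The residuum of the Łukasiewicz t-norm gives the supremum: min(1, 1 − 0.02 + 0.85).
1 − 0.02 + 0.85 = 1.83, so t = min(1, 1.83) = 1.00.
Check: 0.02 & 1.00 = max(0, 0.02) = 0.02 ≤ 0.85.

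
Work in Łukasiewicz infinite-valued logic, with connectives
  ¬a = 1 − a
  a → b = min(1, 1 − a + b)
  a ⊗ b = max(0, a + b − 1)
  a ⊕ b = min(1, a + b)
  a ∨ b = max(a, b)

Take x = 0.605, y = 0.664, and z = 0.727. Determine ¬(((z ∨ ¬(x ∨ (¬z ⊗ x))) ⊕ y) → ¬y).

0.664

¬z = 1 − 0.727 = 0.273
¬z ⊗ x = max(0, 0.273 + 0.605 − 1) = max(0, -0.122) = 0.000
x ∨ (¬z ⊗ x) = max(0.605, 0.000) = 0.605
¬(x ∨ (¬z ⊗ x)) = 1 − 0.605 = 0.395
z ∨ ¬(x ∨ (¬z ⊗ x)) = max(0.727, 0.395) = 0.727
(z ∨ ¬(x ∨ (¬z ⊗ x))) ⊕ y = min(1, 0.727 + 0.664) = min(1, 1.391) = 1.000
¬y = 1 − 0.664 = 0.336
((z ∨ ¬(x ∨ (¬z ⊗ x))) ⊕ y) → ¬y = min(1, 1 − 1.000 + 0.336) = min(1, 0.336) = 0.336
¬(((z ∨ ¬(x ∨ (¬z ⊗ x))) ⊕ y) → ¬y) = 1 − 0.336 = 0.664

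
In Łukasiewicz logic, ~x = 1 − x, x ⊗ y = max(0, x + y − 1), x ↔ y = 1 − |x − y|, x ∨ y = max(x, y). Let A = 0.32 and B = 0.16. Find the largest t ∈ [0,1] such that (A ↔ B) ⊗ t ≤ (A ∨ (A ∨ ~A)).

A ↔ B = 1 − |0.32 − 0.16| = 1 − 0.16 = 0.84
So the left factor is A ↔ B = 0.84.
~A = 1 − 0.32 = 0.68
A ∨ ~A = max(0.32, 0.68) = 0.68
A ∨ (A ∨ ~A) = max(0.32, 0.68) = 0.68
So the right-hand bound is A ∨ (A ∨ ~A) = 0.68.
The residuum of the Łukasiewicz t-norm gives the supremum: min(1, 1 − 0.84 + 0.68).
1 − 0.84 + 0.68 = 0.84, so t = min(1, 0.84) = 0.84.
Check: 0.84 ⊗ 0.84 = max(0, 0.68) = 0.68 ≤ 0.68.

0.84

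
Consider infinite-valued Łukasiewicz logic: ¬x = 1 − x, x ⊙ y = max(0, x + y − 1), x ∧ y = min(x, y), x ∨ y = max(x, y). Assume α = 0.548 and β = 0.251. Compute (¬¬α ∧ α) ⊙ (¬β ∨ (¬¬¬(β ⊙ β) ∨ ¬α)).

0.548

¬α = 1 − 0.548 = 0.452
¬¬α = 1 − 0.452 = 0.548
¬¬α ∧ α = min(0.548, 0.548) = 0.548
¬β = 1 − 0.251 = 0.749
β ⊙ β = max(0, 0.251 + 0.251 − 1) = max(0, -0.498) = 0.000
¬(β ⊙ β) = 1 − 0.000 = 1.000
¬¬(β ⊙ β) = 1 − 1.000 = 0.000
¬¬¬(β ⊙ β) = 1 − 0.000 = 1.000
¬¬¬(β ⊙ β) ∨ ¬α = max(1.000, 0.452) = 1.000
¬β ∨ (¬¬¬(β ⊙ β) ∨ ¬α) = max(0.749, 1.000) = 1.000
(¬¬α ∧ α) ⊙ (¬β ∨ (¬¬¬(β ⊙ β) ∨ ¬α)) = max(0, 0.548 + 1.000 − 1) = max(0, 0.548) = 0.548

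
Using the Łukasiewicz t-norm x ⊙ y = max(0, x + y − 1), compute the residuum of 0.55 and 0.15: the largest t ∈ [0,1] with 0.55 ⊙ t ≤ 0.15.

The residuum of the Łukasiewicz t-norm gives the supremum: min(1, 1 − 0.55 + 0.15).
1 − 0.55 + 0.15 = 0.60, so t = min(1, 0.60) = 0.60.
Check: 0.55 ⊙ 0.60 = max(0, 0.15) = 0.15 ≤ 0.15.

0.60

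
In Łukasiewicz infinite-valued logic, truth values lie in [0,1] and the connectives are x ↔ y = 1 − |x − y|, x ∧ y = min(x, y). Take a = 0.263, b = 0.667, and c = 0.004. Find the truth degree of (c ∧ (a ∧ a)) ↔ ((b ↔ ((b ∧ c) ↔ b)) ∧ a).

0.741

a ∧ a = min(0.263, 0.263) = 0.263
c ∧ (a ∧ a) = min(0.004, 0.263) = 0.004
b ∧ c = min(0.667, 0.004) = 0.004
(b ∧ c) ↔ b = 1 − |0.004 − 0.667| = 1 − 0.663 = 0.337
b ↔ ((b ∧ c) ↔ b) = 1 − |0.667 − 0.337| = 1 − 0.330 = 0.670
(b ↔ ((b ∧ c) ↔ b)) ∧ a = min(0.670, 0.263) = 0.263
(c ∧ (a ∧ a)) ↔ ((b ↔ ((b ∧ c) ↔ b)) ∧ a) = 1 − |0.004 − 0.263| = 1 − 0.259 = 0.741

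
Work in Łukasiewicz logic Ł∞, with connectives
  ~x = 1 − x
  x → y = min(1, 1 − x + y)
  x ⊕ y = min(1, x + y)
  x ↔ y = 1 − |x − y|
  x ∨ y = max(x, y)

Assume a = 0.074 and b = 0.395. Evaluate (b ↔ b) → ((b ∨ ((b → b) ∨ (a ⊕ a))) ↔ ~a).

0.926

b ↔ b = 1 − |0.395 − 0.395| = 1 − 0.000 = 1.000
b → b = min(1, 1 − 0.395 + 0.395) = min(1, 1.000) = 1.000
a ⊕ a = min(1, 0.074 + 0.074) = min(1, 0.148) = 0.148
(b → b) ∨ (a ⊕ a) = max(1.000, 0.148) = 1.000
b ∨ ((b → b) ∨ (a ⊕ a)) = max(0.395, 1.000) = 1.000
~a = 1 − 0.074 = 0.926
(b ∨ ((b → b) ∨ (a ⊕ a))) ↔ ~a = 1 − |1.000 − 0.926| = 1 − 0.074 = 0.926
(b ↔ b) → ((b ∨ ((b → b) ∨ (a ⊕ a))) ↔ ~a) = min(1, 1 − 1.000 + 0.926) = min(1, 0.926) = 0.926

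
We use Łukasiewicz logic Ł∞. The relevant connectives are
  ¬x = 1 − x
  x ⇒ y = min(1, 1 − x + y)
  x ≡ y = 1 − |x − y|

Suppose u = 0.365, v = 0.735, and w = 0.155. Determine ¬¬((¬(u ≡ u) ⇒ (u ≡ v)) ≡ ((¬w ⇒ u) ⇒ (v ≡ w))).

u ≡ u = 1 − |0.365 − 0.365| = 1 − 0.000 = 1.000
¬(u ≡ u) = 1 − 1.000 = 0.000
u ≡ v = 1 − |0.365 − 0.735| = 1 − 0.370 = 0.630
¬(u ≡ u) ⇒ (u ≡ v) = min(1, 1 − 0.000 + 0.630) = min(1, 1.630) = 1.000
¬w = 1 − 0.155 = 0.845
¬w ⇒ u = min(1, 1 − 0.845 + 0.365) = min(1, 0.520) = 0.520
v ≡ w = 1 − |0.735 − 0.155| = 1 − 0.580 = 0.420
(¬w ⇒ u) ⇒ (v ≡ w) = min(1, 1 − 0.520 + 0.420) = min(1, 0.900) = 0.900
(¬(u ≡ u) ⇒ (u ≡ v)) ≡ ((¬w ⇒ u) ⇒ (v ≡ w)) = 1 − |1.000 − 0.900| = 1 − 0.100 = 0.900
¬((¬(u ≡ u) ⇒ (u ≡ v)) ≡ ((¬w ⇒ u) ⇒ (v ≡ w))) = 1 − 0.900 = 0.100
¬¬((¬(u ≡ u) ⇒ (u ≡ v)) ≡ ((¬w ⇒ u) ⇒ (v ≡ w))) = 1 − 0.100 = 0.900

0.900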